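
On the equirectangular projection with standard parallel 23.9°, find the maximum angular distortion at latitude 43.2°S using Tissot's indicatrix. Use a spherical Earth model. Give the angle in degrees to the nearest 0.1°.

12.9°

With standard parallel φ₀ = 23.9°, the equirectangular projection gives x = Rλ cos φ₀, y = Rφ, so h = 1 and k = cos 23.9° / cos φ.
At 43.2°: h = 1.000, k = 1.254; principal scales a = 1.254, b = 1.000.
sin(ω/2) = (a − b)/(a + b) = 0.2542/2.254 = 0.1128, so ω = 2 arcsin(0.1128) ≈ 12.9°.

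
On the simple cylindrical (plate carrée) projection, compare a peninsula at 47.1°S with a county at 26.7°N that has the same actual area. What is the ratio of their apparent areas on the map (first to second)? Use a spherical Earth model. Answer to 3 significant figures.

1.31

In the plate carrée (x = Rλ, y = Rφ), meridians are true-scale (h = 1) and parallels are stretched by k = sec φ.
Areal scale at 47.1°: h·k = 1.000 × 1.469 = 1.469.
Areal scale at 26.7°: h·k = 1.000 × 1.119 = 1.119.
Ratio = 1.469/1.119 ≈ 1.31.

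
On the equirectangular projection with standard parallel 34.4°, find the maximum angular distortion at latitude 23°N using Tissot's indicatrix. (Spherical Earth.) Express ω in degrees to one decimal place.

The equidistant cylindrical projection with φ₀ = 34.4° has h = 1 (meridians true) and k = cos φ₀ / cos φ along parallels.
At 23°: h = 1.000, k = 0.8964; principal scales a = 1.000, b = 0.8964.
sin(ω/2) = (a − b)/(a + b) = 0.1036/1.896 = 0.05465, so ω = 2 arcsin(0.05465) ≈ 6.3°.

6.3°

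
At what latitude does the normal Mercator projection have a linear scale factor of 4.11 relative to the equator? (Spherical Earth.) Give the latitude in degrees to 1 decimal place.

75.9°

Mercator scale is k = sec φ = 1/cos φ.
1/cos φ = 4.11  ⇒  cos φ = 0.2433  ⇒  φ = arccos(0.2433) ≈ 75.9°.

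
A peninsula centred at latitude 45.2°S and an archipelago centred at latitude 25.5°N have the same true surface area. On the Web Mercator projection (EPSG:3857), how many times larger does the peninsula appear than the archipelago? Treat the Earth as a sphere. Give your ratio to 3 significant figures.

On Mercator, area is exaggerated by sec²φ = 1/cos²φ.
At 45.2°: sec²(45.2°) = 1/0.7046² = 2.014.
At 25.5°: sec²(25.5°) = 1/0.9026² = 1.228.
Ratio = 2.014/1.228 = cos²(25.5°)/cos²(45.2°) ≈ 1.64.

1.64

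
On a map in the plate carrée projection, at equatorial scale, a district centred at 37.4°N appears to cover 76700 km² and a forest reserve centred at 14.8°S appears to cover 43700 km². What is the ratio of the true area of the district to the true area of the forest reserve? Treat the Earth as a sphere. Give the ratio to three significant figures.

Plate carrée has h = 1 and k = sec φ, giving areal scale sec φ; true area = (apparent area) · cos φ.
True area of district: 76700 × cos(37.4°) = 76700 × 0.7944 = 60930 km².
True area of forest reserve: 43700 × cos(14.8°) = 43700 × 0.9668 = 42250 km².
Ratio = 60930 / 42250 ≈ 1.44.

1.44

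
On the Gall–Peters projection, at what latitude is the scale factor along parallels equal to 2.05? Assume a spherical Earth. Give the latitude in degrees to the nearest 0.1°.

Gall–Peters is a cylindrical equal-area projection with standard parallels at ±45°. Cylindrical equal-area (φ₀ = 45°): h = cos φ / cos 45° along meridians, k = cos 45° / cos φ along parallels; h·k = 1.
k = cos φ₀ / cos φ = 2.05  ⇒  cos φ = cos 45° / 2.05 = 0.3449.
φ = arccos(0.3449) ≈ 69.8°.

69.8°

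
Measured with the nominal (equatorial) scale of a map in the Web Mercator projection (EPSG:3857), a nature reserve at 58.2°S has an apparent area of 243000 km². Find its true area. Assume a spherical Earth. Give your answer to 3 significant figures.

67500 km²

The Mercator projection is conformal; its linear scale factor is the same in every direction and equals sec φ = 1/cos φ.
Areal scale = k² = sec²φ = 1/cos²(58.2°) = 1/0.5270² = 3.601.
True area = apparent / (areal scale) = 243000 / 3.601 ≈ 67500 km².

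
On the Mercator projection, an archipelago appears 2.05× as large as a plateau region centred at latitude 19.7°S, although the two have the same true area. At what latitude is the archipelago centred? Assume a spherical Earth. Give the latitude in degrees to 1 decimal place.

48.9°

For equal true areas on Mercator, apparent areas scale as sec²φ, so the ratio is cos²φ₂ / cos²φ₁.
cos²φ₂ / cos²φ₁ = 2.05  ⇒  cos φ₁ = cos 19.7° / √2.05 = 0.9415/1.432 = 0.6576.
φ₁ = arccos(0.6576) ≈ 48.9°.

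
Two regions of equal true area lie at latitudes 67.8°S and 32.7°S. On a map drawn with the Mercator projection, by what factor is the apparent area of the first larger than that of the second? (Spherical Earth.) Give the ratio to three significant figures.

4.96

On Mercator, area is exaggerated by sec²φ = 1/cos²φ.
At 67.8°: sec²(67.8°) = 1/0.3778² = 7.005.
At 32.7°: sec²(32.7°) = 1/0.8415² = 1.412.
Ratio = 7.005/1.412 = cos²(32.7°)/cos²(67.8°) ≈ 4.96.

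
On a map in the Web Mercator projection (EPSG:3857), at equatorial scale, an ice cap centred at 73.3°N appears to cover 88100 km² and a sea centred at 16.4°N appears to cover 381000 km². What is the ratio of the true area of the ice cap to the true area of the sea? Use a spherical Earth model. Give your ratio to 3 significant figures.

Since Mercator area scale is 1/cos²φ, the true area equals the apparent area multiplied by cos²φ.
True area of ice cap: 88100 × cos²(73.3°) = 88100 × 0.08258 = 7275 km².
True area of sea: 381000 × cos²(16.4°) = 381000 × 0.9203 = 350600 km².
Ratio = 7275 / 350600 ≈ 0.0207.

0.0207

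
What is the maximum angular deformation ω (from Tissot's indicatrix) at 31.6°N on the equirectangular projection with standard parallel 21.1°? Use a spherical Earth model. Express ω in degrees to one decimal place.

The equidistant cylindrical projection with φ₀ = 21.1° has h = 1 (meridians true) and k = cos φ₀ / cos φ along parallels.
At 31.6°: h = 1.000, k = 1.095; principal scales a = 1.095, b = 1.000.
sin(ω/2) = (a − b)/(a + b) = 0.09537/2.095 = 0.04551, so ω = 2 arcsin(0.04551) ≈ 5.2°.

5.2°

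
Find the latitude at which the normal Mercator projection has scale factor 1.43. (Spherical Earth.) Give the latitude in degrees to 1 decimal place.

Mercator scale is k = sec φ = 1/cos φ.
1/cos φ = 1.43  ⇒  cos φ = 0.6993  ⇒  φ = arccos(0.6993) ≈ 45.6°.

45.6°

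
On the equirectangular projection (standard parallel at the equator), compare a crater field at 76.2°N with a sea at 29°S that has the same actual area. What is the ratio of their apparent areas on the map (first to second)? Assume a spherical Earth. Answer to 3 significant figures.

In the plate carrée (x = Rλ, y = Rφ), meridians are true-scale (h = 1) and parallels are stretched by k = sec φ.
Areal scale at 76.2°: h·k = 1.000 × 4.192 = 4.192.
Areal scale at 29°: h·k = 1.000 × 1.143 = 1.143.
Ratio = 4.192/1.143 ≈ 3.67.

3.67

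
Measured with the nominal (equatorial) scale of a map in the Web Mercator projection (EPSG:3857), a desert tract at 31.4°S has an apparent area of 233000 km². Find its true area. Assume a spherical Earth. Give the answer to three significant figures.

170000 km²

The Mercator projection is conformal; its linear scale factor is the same in every direction and equals sec φ = 1/cos φ.
Areal scale = k² = sec²φ = 1/cos²(31.4°) = 1/0.8536² = 1.373.
True area = apparent / (areal scale) = 233000 / 1.373 ≈ 170000 km².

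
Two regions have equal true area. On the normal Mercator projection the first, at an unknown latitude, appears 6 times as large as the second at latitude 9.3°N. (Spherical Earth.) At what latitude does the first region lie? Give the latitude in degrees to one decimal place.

For equal true areas on Mercator, apparent areas scale as sec²φ, so the ratio is cos²φ₂ / cos²φ₁.
cos²φ₂ / cos²φ₁ = 6  ⇒  cos φ₁ = cos 9.3° / √6 = 0.9869/2.449 = 0.4029.
φ₁ = arccos(0.4029) ≈ 66.2°.

66.2°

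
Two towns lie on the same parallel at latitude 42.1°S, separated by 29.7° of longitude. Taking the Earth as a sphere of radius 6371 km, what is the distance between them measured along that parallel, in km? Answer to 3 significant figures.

2450 km

Arc length along a parallel = R cos φ · Δλ (with Δλ in radians).
= 6371 × cos 42.1° × (29.7° × π/180) = 6371 × 0.7420 × 0.5184 ≈ 2450 km.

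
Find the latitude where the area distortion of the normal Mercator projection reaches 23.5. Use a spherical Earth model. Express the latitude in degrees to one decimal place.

78.1°

Mercator areal scale is sec²φ.
sec²φ = 23.5  ⇒  cos²φ = 0.04255  ⇒  cos φ = 0.2063.
φ = arccos(0.2063) ≈ 78.1°.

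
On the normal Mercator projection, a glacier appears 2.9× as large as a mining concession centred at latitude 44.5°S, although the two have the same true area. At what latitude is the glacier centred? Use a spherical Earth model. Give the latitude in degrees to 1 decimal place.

Mercator areal scale is sec²φ, so apparent-area ratio = sec²φ₁ / sec²φ₂ = cos²φ₂ / cos²φ₁.
cos²φ₂ / cos²φ₁ = 2.9  ⇒  cos φ₁ = cos 44.5° / √2.9 = 0.7133/1.703 = 0.4188.
φ₁ = arccos(0.4188) ≈ 65.2°.

65.2°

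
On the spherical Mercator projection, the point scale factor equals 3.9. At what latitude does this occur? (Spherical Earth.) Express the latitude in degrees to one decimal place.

75.1°

Mercator scale is k = sec φ = 1/cos φ.
1/cos φ = 3.9  ⇒  cos φ = 0.2564  ⇒  φ = arccos(0.2564) ≈ 75.1°.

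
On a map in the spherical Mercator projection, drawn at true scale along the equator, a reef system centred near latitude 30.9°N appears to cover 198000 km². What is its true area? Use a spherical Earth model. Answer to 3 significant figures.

146000 km²

Mercator is conformal, so the point scale is isotropic: h = k = sec φ = 1/cos φ.
Areal scale = k² = sec²φ = 1/cos²(30.9°) = 1/0.8581² = 1.358.
True area = apparent / (areal scale) = 198000 / 1.358 ≈ 146000 km².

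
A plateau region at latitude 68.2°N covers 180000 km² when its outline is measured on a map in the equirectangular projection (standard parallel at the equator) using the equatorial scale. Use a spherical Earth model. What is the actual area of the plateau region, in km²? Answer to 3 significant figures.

For the equirectangular projection with φ₀ = 0 (plate carrée), h = 1 along meridians and k = sec φ along parallels.
Areal scale = h·k = 1 × sec φ; at 68.2°, h = 1.000, k = 2.693, so h·k = 2.693.
True area = apparent / (areal scale) = 180000 / 2.693 ≈ 66800 km².

66800 km²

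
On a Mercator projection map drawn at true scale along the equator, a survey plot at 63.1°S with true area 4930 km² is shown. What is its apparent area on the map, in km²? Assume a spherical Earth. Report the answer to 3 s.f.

24100 km²

For Mercator, h = k = sec φ (a conformal cylindrical projection has a single point scale, 1/cos φ).
Areal scale = k² = sec²φ = 1/cos²(63.1°) = 1/0.4524² = 4.885.
Apparent area = 4930 × 4.885 ≈ 24100 km².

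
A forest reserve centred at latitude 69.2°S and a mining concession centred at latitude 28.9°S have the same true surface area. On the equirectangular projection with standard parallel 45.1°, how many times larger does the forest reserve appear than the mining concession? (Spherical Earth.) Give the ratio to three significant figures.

With standard parallel φ₀ = 45.1°, the equirectangular projection gives x = Rλ cos φ₀, y = Rφ, so h = 1 and k = cos 45.1° / cos φ.
Areal scale at 69.2°: h·k = 1.000 × 1.988 = 1.988.
Areal scale at 28.9°: h·k = 1.000 × 0.8063 = 0.8063.
Ratio = 1.988/0.8063 ≈ 2.47.

2.47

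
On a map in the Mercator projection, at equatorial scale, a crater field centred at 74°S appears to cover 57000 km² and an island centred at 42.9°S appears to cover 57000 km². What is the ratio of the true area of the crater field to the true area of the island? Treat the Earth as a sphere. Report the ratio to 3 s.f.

Mercator's areal exaggeration is sec²φ; hence true area = (apparent area) · cos²φ.
True area of crater field: 57000 × cos²(74°) = 57000 × 0.07598 = 4331 km².
True area of island: 57000 × cos²(42.9°) = 57000 × 0.5366 = 30590 km².
Ratio = 4331 / 30590 ≈ 0.142.

0.142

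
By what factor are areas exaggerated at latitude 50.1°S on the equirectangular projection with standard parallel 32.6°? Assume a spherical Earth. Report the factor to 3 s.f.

1.31

The equidistant cylindrical projection with φ₀ = 32.6° has h = 1 (meridians true) and k = cos φ₀ / cos φ along parallels.
Areal scale = h·k = 1 × cos φ₀ / cos φ; at 50.1°, h = 1.000, k = 1.313, so h·k = 1.313.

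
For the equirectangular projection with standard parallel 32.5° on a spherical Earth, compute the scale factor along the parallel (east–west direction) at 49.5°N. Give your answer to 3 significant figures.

The equidistant cylindrical projection with φ₀ = 32.5° has h = 1 (meridians true) and k = cos φ₀ / cos φ along parallels.
k = cos 32.5° / cos 49.5° = 0.8434/0.6494 = 1.299.

1.30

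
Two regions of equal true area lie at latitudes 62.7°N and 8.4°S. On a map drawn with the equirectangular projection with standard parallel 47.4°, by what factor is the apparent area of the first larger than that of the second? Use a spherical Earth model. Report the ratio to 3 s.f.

2.16

With standard parallel φ₀ = 47.4°, the equirectangular projection gives x = Rλ cos φ₀, y = Rφ, so h = 1 and k = cos 47.4° / cos φ.
Areal scale at 62.7°: h·k = 1.000 × 1.476 = 1.476.
Areal scale at 8.4°: h·k = 1.000 × 0.6842 = 0.6842.
Ratio = 1.476/0.6842 ≈ 2.16.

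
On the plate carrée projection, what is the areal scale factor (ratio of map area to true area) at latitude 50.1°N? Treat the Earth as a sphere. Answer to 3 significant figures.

In the plate carrée (x = Rλ, y = Rφ), meridians are true-scale (h = 1) and parallels are stretched by k = sec φ.
Areal scale = h·k = 1 × sec φ; at 50.1°, h = 1.000, k = 1.559, so h·k = 1.559.

1.56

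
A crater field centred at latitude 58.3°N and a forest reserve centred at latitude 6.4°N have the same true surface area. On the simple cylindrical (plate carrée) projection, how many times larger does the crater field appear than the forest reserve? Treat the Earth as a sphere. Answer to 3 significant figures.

In the plate carrée (x = Rλ, y = Rφ), meridians are true-scale (h = 1) and parallels are stretched by k = sec φ.
Areal scale at 58.3°: h·k = 1.000 × 1.903 = 1.903.
Areal scale at 6.4°: h·k = 1.000 × 1.006 = 1.006.
Ratio = 1.903/1.006 ≈ 1.89.

1.89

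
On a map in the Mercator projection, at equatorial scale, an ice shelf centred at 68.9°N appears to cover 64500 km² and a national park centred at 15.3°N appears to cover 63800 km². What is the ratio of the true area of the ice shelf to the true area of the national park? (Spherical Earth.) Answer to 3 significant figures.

On Mercator the areal scale is sec²φ, so true area = apparent × cos²φ.
True area of ice shelf: 64500 × cos²(68.9°) = 64500 × 0.1296 = 8359 km².
True area of national park: 63800 × cos²(15.3°) = 63800 × 0.9304 = 59360 km².
Ratio = 8359 / 59360 ≈ 0.141.

0.141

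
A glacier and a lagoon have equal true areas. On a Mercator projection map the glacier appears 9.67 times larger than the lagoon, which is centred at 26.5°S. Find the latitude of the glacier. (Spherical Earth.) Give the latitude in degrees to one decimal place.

73.3°

Mercator areal scale is sec²φ, so apparent-area ratio = sec²φ₁ / sec²φ₂ = cos²φ₂ / cos²φ₁.
cos²φ₂ / cos²φ₁ = 9.67  ⇒  cos φ₁ = cos 26.5° / √9.67 = 0.8949/3.110 = 0.2878.
φ₁ = arccos(0.2878) ≈ 73.3°.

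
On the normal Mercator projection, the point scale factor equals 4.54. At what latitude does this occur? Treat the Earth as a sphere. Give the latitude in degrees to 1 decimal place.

Mercator scale is k = sec φ = 1/cos φ.
1/cos φ = 4.54  ⇒  cos φ = 0.2203  ⇒  φ = arccos(0.2203) ≈ 77.3°.

77.3°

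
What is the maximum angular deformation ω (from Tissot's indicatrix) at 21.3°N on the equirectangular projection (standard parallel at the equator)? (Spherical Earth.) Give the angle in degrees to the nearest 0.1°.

For the equirectangular projection with φ₀ = 0 (plate carrée), h = 1 along meridians and k = sec φ along parallels.
At 21.3°: h = 1.000, k = 1.073; principal scales a = 1.073, b = 1.000.
sin(ω/2) = (a − b)/(a + b) = 0.07332/2.073 = 0.03536, so ω = 2 arcsin(0.03536) ≈ 4.1°.

4.1°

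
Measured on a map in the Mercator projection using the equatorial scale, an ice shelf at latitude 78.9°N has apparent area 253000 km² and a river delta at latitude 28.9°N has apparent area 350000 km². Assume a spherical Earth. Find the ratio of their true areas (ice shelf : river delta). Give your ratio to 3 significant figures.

0.0350

Mercator's areal exaggeration is sec²φ; hence true area = (apparent area) · cos²φ.
True area of ice shelf: 253000 × cos²(78.9°) = 253000 × 0.03706 = 9377 km².
True area of river delta: 350000 × cos²(28.9°) = 350000 × 0.7664 = 268300 km².
Ratio = 9377 / 268300 ≈ 0.0350.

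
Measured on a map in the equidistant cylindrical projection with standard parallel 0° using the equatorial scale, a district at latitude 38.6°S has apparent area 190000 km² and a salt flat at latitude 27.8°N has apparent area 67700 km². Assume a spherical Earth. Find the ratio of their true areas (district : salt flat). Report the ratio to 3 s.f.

2.48

On the plate carrée, areal scale = h·k = 1 × sec φ, so true area = apparent × cos φ.
True area of district: 190000 × cos(38.6°) = 190000 × 0.7815 = 148500 km².
True area of salt flat: 67700 × cos(27.8°) = 67700 × 0.8846 = 59890 km².
Ratio = 148500 / 59890 ≈ 2.48.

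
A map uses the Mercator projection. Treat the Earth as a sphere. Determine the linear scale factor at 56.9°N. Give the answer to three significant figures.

For Mercator, h = k = sec φ (a conformal cylindrical projection has a single point scale, 1/cos φ).
k = 1/cos 56.9° = 1/0.5461 = 1.831.

1.83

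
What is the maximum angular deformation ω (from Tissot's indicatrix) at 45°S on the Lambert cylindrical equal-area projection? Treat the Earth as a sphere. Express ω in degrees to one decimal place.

38.9°

The Lambert cylindrical equal-area projection is the cylindrical equal-area projection with its standard parallel at the equator (φ₀ = 0). A cylindrical equal-area projection with standard parallel φ₀ has meridian scale h = cos φ / cos φ₀ and parallel scale k = cos φ₀ / cos φ (so areas are preserved, h·k = 1).
At 45°: h = 0.7071, k = 1.414; principal scales a = 1.414, b = 0.7071.
sin(ω/2) = (a − b)/(a + b) = 0.7071/2.121 = 0.3333, so ω = 2 arcsin(0.3333) ≈ 38.9°.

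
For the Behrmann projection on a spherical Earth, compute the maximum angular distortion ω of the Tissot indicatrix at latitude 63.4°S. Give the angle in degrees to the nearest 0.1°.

Behrmann is a cylindrical equal-area projection with standard parallels at ±30°. A cylindrical equal-area projection with standard parallel φ₀ has meridian scale h = cos φ / cos φ₀ and parallel scale k = cos φ₀ / cos φ (so areas are preserved, h·k = 1).
At 63.4°: h = 0.5170, k = 1.934; principal scales a = 1.934, b = 0.5170.
sin(ω/2) = (a − b)/(a + b) = 1.417/2.451 = 0.5781, so ω = 2 arcsin(0.5781) ≈ 70.6°.

70.6°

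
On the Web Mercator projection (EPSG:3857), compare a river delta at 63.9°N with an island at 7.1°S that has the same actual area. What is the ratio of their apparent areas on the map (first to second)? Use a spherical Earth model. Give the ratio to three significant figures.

5.09

Mercator is conformal with k = sec φ, so areal scale = k² = sec²φ.
At 63.9°: sec²(63.9°) = 1/0.4399² = 5.167.
At 7.1°: sec²(7.1°) = 1/0.9923² = 1.016.
Ratio = 5.167/1.016 = cos²(7.1°)/cos²(63.9°) ≈ 5.09.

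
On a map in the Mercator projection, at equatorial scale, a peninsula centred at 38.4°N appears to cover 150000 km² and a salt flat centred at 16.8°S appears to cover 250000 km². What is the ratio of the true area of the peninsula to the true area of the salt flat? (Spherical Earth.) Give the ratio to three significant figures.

0.402

On Mercator the areal scale is sec²φ, so true area = apparent × cos²φ.
True area of peninsula: 150000 × cos²(38.4°) = 150000 × 0.6142 = 92130 km².
True area of salt flat: 250000 × cos²(16.8°) = 250000 × 0.9165 = 229100 km².
Ratio = 92130 / 229100 ≈ 0.402.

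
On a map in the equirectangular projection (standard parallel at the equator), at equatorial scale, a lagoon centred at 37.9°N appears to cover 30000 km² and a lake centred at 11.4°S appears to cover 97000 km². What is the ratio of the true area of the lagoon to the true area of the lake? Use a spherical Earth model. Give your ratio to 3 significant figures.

0.249

Plate carrée has h = 1 and k = sec φ, giving areal scale sec φ; true area = (apparent area) · cos φ.
True area of lagoon: 30000 × cos(37.9°) = 30000 × 0.7891 = 23670 km².
True area of lake: 97000 × cos(11.4°) = 97000 × 0.9803 = 95090 km².
Ratio = 23670 / 95090 ≈ 0.249.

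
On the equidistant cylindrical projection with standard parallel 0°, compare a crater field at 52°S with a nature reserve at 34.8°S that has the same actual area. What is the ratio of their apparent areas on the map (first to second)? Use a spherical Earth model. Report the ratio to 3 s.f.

Plate carrée maps x = Rλ, y = Rφ. The meridian scale is h = 1 and the parallel scale is k = 1/cos φ = sec φ.
Areal scale at 52°: h·k = 1.000 × 1.624 = 1.624.
Areal scale at 34.8°: h·k = 1.000 × 1.218 = 1.218.
Ratio = 1.624/1.218 ≈ 1.33.

1.33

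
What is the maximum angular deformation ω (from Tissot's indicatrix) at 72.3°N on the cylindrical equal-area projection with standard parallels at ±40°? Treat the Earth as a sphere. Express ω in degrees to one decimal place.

93.4°

For cylindrical equal-area with standard parallel φ₀, h = cos φ / cos φ₀ and k = cos φ₀ / cos φ, so h·k = 1.
At 72.3°: h = 0.3969, k = 2.520; principal scales a = 2.520, b = 0.3969.
sin(ω/2) = (a − b)/(a + b) = 2.123/2.916 = 0.7278, so ω = 2 arcsin(0.7278) ≈ 93.4°.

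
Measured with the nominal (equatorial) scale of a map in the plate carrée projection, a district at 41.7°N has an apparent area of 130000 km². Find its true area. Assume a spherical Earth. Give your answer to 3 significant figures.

For the equirectangular projection with φ₀ = 0 (plate carrée), h = 1 along meridians and k = sec φ along parallels.
Areal scale = h·k = 1 × sec φ; at 41.7°, h = 1.000, k = 1.339, so h·k = 1.339.
True area = apparent / (areal scale) = 130000 / 1.339 ≈ 97100 km².

97100 km²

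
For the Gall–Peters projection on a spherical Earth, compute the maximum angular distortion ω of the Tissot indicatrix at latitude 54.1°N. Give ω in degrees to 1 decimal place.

21.3°

The Gall–Peters projection is cylindrical equal-area with φ₀ = 45°. Cylindrical equal-area (φ₀ = 45°): h = cos φ / cos 45° along meridians, k = cos 45° / cos φ along parallels; h·k = 1.
At 54.1°: h = 0.8293, k = 1.206; principal scales a = 1.206, b = 0.8293.
sin(ω/2) = (a − b)/(a + b) = 0.3766/2.035 = 0.1851, so ω = 2 arcsin(0.1851) ≈ 21.3°.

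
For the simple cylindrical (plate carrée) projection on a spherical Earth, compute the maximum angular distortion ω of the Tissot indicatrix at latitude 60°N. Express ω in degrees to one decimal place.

38.9°

In the plate carrée (x = Rλ, y = Rφ), meridians are true-scale (h = 1) and parallels are stretched by k = sec φ.
At 60°: h = 1.000, k = 2.000; principal scales a = 2.000, b = 1.000.
sin(ω/2) = (a − b)/(a + b) = 1.0000/3.000 = 0.3333, so ω = 2 arcsin(0.3333) ≈ 38.9°.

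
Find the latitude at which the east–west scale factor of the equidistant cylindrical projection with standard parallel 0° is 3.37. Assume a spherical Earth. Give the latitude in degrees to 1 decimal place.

72.7°

Plate carrée: h = 1, k = sec φ along parallels.
sec φ = 3.37  ⇒  cos φ = 0.2967  ⇒  φ ≈ 72.7°.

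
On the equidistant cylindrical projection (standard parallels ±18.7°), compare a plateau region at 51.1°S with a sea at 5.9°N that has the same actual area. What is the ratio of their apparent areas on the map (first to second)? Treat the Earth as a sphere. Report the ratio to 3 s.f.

1.58

The equidistant cylindrical projection with φ₀ = 18.7° has h = 1 (meridians true) and k = cos φ₀ / cos φ along parallels.
Areal scale at 51.1°: h·k = 1.000 × 1.508 = 1.508.
Areal scale at 5.9°: h·k = 1.000 × 0.9523 = 0.9523.
Ratio = 1.508/0.9523 ≈ 1.58.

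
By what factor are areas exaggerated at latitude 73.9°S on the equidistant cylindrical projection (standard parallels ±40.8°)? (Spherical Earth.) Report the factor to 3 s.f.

The equidistant cylindrical projection with φ₀ = 40.8° has h = 1 (meridians true) and k = cos φ₀ / cos φ along parallels.
Areal scale = h·k = 1 × cos φ₀ / cos φ; at 73.9°, h = 1.000, k = 2.730, so h·k = 2.730.

2.73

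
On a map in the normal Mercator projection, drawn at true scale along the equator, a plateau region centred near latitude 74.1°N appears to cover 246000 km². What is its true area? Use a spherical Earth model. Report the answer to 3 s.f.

18500 km²

For Mercator, h = k = sec φ (a conformal cylindrical projection has a single point scale, 1/cos φ).
Areal scale = k² = sec²φ = 1/cos²(74.1°) = 1/0.2740² = 13.32.
True area = apparent / (areal scale) = 246000 / 13.32 ≈ 18500 km².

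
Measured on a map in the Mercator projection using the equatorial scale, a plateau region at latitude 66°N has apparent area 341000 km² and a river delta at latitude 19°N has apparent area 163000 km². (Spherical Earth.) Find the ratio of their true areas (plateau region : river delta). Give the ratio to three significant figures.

On Mercator the areal scale is sec²φ, so true area = apparent × cos²φ.
True area of plateau region: 341000 × cos²(66°) = 341000 × 0.1654 = 56410 km².
True area of river delta: 163000 × cos²(19°) = 163000 × 0.8940 = 145700 km².
Ratio = 56410 / 145700 ≈ 0.387.

0.387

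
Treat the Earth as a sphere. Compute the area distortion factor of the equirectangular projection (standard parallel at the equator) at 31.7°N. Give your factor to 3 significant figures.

In the plate carrée (x = Rλ, y = Rφ), meridians are true-scale (h = 1) and parallels are stretched by k = sec φ.
Areal scale = h·k = 1 × sec φ; at 31.7°, h = 1.000, k = 1.175, so h·k = 1.175.

1.18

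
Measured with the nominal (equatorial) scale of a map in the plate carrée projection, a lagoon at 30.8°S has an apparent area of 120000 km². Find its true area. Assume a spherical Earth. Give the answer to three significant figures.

Plate carrée maps x = Rλ, y = Rφ. The meridian scale is h = 1 and the parallel scale is k = 1/cos φ = sec φ.
Areal scale = h·k = 1 × sec φ; at 30.8°, h = 1.000, k = 1.164, so h·k = 1.164.
True area = apparent / (areal scale) = 120000 / 1.164 ≈ 103000 km².

103000 km²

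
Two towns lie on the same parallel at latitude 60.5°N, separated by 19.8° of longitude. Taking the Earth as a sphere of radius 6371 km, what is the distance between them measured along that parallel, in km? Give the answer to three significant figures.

1080 km

Arc length along a parallel = R cos φ · Δλ (with Δλ in radians).
= 6371 × cos 60.5° × (19.8° × π/180) = 6371 × 0.4924 × 0.3456 ≈ 1080 km.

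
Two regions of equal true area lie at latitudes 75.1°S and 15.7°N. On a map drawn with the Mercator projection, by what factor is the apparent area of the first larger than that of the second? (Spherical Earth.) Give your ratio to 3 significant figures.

14.0

Mercator is conformal with k = sec φ, so areal scale = k² = sec²φ.
At 75.1°: sec²(75.1°) = 1/0.2571² = 15.12.
At 15.7°: sec²(15.7°) = 1/0.9627² = 1.079.
Ratio = 15.12/1.079 = cos²(15.7°)/cos²(75.1°) ≈ 14.0.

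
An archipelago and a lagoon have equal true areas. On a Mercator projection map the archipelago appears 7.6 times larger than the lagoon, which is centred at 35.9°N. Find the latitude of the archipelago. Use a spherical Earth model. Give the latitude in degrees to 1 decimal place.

For equal true areas on Mercator, apparent areas scale as sec²φ, so the ratio is cos²φ₂ / cos²φ₁.
cos²φ₂ / cos²φ₁ = 7.6  ⇒  cos φ₁ = cos 35.9° / √7.6 = 0.8100/2.757 = 0.2938.
φ₁ = arccos(0.2938) ≈ 72.9°.

72.9°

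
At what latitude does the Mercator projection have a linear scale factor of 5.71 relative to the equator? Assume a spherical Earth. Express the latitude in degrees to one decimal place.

Mercator scale is k = sec φ = 1/cos φ.
1/cos φ = 5.71  ⇒  cos φ = 0.1751  ⇒  φ = arccos(0.1751) ≈ 79.9°.

79.9°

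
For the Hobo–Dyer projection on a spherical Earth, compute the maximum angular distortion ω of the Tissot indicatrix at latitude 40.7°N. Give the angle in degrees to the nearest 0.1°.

5.2°

The Hobo–Dyer projection is cylindrical equal-area with φ₀ = 37.5°. Cylindrical equal-area (φ₀ = 37.5°): h = cos φ / cos 37.5° along meridians, k = cos 37.5° / cos φ along parallels; h·k = 1.
At 40.7°: h = 0.9556, k = 1.046; principal scales a = 1.046, b = 0.9556.
sin(ω/2) = (a − b)/(a + b) = 0.09085/2.002 = 0.04538, so ω = 2 arcsin(0.04538) ≈ 5.2°.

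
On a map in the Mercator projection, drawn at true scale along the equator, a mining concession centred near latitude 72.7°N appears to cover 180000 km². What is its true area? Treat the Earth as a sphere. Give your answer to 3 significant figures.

Mercator is conformal, so the point scale is isotropic: h = k = sec φ = 1/cos φ.
Areal scale = k² = sec²φ = 1/cos²(72.7°) = 1/0.2974² = 11.31.
True area = apparent / (areal scale) = 180000 / 11.31 ≈ 15900 km².

15900 km²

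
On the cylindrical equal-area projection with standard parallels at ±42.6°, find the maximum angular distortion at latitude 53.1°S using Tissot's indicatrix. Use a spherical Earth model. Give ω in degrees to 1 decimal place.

Cylindrical equal-area (φ₀ = 42.6°): h = cos φ / cos 42.6° along meridians, k = cos 42.6° / cos φ along parallels; h·k = 1.
At 53.1°: h = 0.8157, k = 1.226; principal scales a = 1.226, b = 0.8157.
sin(ω/2) = (a − b)/(a + b) = 0.4103/2.042 = 0.2010, so ω = 2 arcsin(0.2010) ≈ 23.2°.

23.2°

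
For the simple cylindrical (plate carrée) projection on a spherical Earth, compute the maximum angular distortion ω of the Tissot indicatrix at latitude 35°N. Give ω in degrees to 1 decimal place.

Plate carrée maps x = Rλ, y = Rφ. The meridian scale is h = 1 and the parallel scale is k = 1/cos φ = sec φ.
At 35°: h = 1.000, k = 1.221; principal scales a = 1.221, b = 1.000.
sin(ω/2) = (a − b)/(a + b) = 0.2208/2.221 = 0.09941, so ω = 2 arcsin(0.09941) ≈ 11.4°.

11.4°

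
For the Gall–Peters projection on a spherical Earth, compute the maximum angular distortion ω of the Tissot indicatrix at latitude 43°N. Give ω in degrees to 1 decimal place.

Gall–Peters is a cylindrical equal-area projection with standard parallels at ±45°. For cylindrical equal-area with standard parallel φ₀, h = cos φ / cos φ₀ and k = cos φ₀ / cos φ, so h·k = 1.
At 43°: h = 1.034, k = 0.9668; principal scales a = 1.034, b = 0.9668.
sin(ω/2) = (a − b)/(a + b) = 0.06744/2.001 = 0.03370, so ω = 2 arcsin(0.03370) ≈ 3.9°.

3.9°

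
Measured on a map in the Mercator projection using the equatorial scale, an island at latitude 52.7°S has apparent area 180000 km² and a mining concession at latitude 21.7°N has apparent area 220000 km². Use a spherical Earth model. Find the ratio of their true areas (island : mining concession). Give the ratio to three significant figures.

Mercator's areal exaggeration is sec²φ; hence true area = (apparent area) · cos²φ.
True area of island: 180000 × cos²(52.7°) = 180000 × 0.3672 = 66100 km².
True area of mining concession: 220000 × cos²(21.7°) = 220000 × 0.8633 = 189900 km².
Ratio = 66100 / 189900 ≈ 0.348.

0.348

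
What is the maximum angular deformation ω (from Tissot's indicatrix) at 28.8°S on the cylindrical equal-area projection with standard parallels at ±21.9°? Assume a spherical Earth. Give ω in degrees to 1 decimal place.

For cylindrical equal-area with standard parallel φ₀, h = cos φ / cos φ₀ and k = cos φ₀ / cos φ, so h·k = 1.
At 28.8°: h = 0.9445, k = 1.059; principal scales a = 1.059, b = 0.9445.
sin(ω/2) = (a − b)/(a + b) = 0.1143/2.003 = 0.05708, so ω = 2 arcsin(0.05708) ≈ 6.5°.

6.5°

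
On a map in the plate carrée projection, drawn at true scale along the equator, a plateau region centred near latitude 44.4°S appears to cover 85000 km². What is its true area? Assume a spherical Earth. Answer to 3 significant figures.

60700 km²

In the plate carrée (x = Rλ, y = Rφ), meridians are true-scale (h = 1) and parallels are stretched by k = sec φ.
Areal scale = h·k = 1 × sec φ; at 44.4°, h = 1.000, k = 1.400, so h·k = 1.400.
True area = apparent / (areal scale) = 85000 / 1.400 ≈ 60700 km².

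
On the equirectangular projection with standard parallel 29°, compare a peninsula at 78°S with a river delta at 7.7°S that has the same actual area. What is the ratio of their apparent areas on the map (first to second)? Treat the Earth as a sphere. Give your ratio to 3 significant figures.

4.77

In the equirectangular projection with standard parallel φ₀ = 29° (x = Rλ cos φ₀, y = Rφ), meridians are true-scale (h = 1) and the parallel scale is k = cos φ₀ / cos φ.
Areal scale at 78°: h·k = 1.000 × 4.207 = 4.207.
Areal scale at 7.7°: h·k = 1.000 × 0.8826 = 0.8826.
Ratio = 4.207/0.8826 ≈ 4.77.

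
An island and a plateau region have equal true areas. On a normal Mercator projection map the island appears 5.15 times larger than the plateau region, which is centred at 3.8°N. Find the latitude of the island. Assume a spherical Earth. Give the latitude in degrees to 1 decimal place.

63.9°

Mercator areal scale is sec²φ, so apparent-area ratio = sec²φ₁ / sec²φ₂ = cos²φ₂ / cos²φ₁.
cos²φ₂ / cos²φ₁ = 5.15  ⇒  cos φ₁ = cos 3.8° / √5.15 = 0.9978/2.269 = 0.4397.
φ₁ = arccos(0.4397) ≈ 63.9°.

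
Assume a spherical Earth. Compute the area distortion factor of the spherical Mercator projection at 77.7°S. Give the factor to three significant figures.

22.0

Mercator is conformal, so the point scale is isotropic: h = k = sec φ = 1/cos φ.
Areal scale = k² = sec²φ = 1/cos²(77.7°) = 1/0.2130² = 22.04.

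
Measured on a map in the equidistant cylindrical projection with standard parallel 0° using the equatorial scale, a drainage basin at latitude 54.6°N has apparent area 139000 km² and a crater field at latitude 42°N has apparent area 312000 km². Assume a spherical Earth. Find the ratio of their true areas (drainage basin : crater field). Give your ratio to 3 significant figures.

Plate carrée has h = 1 and k = sec φ, giving areal scale sec φ; true area = (apparent area) · cos φ.
True area of drainage basin: 139000 × cos(54.6°) = 139000 × 0.5793 = 80520 km².
True area of crater field: 312000 × cos(42°) = 312000 × 0.7431 = 231900 km².
Ratio = 80520 / 231900 ≈ 0.347.

0.347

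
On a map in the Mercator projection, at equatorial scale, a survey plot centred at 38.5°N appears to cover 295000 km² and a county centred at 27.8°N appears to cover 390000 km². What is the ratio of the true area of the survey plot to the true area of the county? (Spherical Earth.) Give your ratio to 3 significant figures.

0.592

On Mercator the areal scale is sec²φ, so true area = apparent × cos²φ.
True area of survey plot: 295000 × cos²(38.5°) = 295000 × 0.6125 = 180700 km².
True area of county: 390000 × cos²(27.8°) = 390000 × 0.7825 = 305200 km².
Ratio = 180700 / 305200 ≈ 0.592.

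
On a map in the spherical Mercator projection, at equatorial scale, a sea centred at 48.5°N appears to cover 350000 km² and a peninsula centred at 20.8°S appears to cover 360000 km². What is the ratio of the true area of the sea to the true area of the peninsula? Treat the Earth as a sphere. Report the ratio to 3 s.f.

0.488

Mercator's areal exaggeration is sec²φ; hence true area = (apparent area) · cos²φ.
True area of sea: 350000 × cos²(48.5°) = 350000 × 0.4391 = 153700 km².
True area of peninsula: 360000 × cos²(20.8°) = 360000 × 0.8739 = 314600 km².
Ratio = 153700 / 314600 ≈ 0.488.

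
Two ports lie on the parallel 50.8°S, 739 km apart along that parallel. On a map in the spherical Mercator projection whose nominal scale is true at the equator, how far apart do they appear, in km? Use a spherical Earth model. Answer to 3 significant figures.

Mercator is conformal, so the point scale is isotropic: h = k = sec φ = 1/cos φ.
Along the parallel, k = sec 50.8° = 1/0.6320 = 1.582.
Map distance = 739 × 1.582 ≈ 1170 km.

1170 km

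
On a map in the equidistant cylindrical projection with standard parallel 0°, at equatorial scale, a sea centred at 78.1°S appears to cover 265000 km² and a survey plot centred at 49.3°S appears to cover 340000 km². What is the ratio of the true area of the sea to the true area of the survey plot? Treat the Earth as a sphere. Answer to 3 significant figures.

0.246

On the plate carrée, areal scale = h·k = 1 × sec φ, so true area = apparent × cos φ.
True area of sea: 265000 × cos(78.1°) = 265000 × 0.2062 = 54640 km².
True area of survey plot: 340000 × cos(49.3°) = 340000 × 0.6521 = 221700 km².
Ratio = 54640 / 221700 ≈ 0.246.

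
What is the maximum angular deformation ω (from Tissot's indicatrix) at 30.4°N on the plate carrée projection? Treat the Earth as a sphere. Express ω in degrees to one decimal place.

8.5°

In the plate carrée (x = Rλ, y = Rφ), meridians are true-scale (h = 1) and parallels are stretched by k = sec φ.
At 30.4°: h = 1.000, k = 1.159; principal scales a = 1.159, b = 1.000.
sin(ω/2) = (a − b)/(a + b) = 0.1594/2.159 = 0.07382, so ω = 2 arcsin(0.07382) ≈ 8.5°.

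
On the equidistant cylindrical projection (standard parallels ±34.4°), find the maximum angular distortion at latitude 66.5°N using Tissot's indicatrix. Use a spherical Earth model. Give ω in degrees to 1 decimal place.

40.8°

In the equirectangular projection with standard parallel φ₀ = 34.4° (x = Rλ cos φ₀, y = Rφ), meridians are true-scale (h = 1) and the parallel scale is k = cos φ₀ / cos φ.
At 66.5°: h = 1.000, k = 2.069; principal scales a = 2.069, b = 1.000.
sin(ω/2) = (a − b)/(a + b) = 1.069/3.069 = 0.3484, so ω = 2 arcsin(0.3484) ≈ 40.8°.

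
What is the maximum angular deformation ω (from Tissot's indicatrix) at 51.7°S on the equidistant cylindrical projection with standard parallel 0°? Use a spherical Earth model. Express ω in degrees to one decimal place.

In the plate carrée (x = Rλ, y = Rφ), meridians are true-scale (h = 1) and parallels are stretched by k = sec φ.
At 51.7°: h = 1.000, k = 1.613; principal scales a = 1.613, b = 1.000.
sin(ω/2) = (a − b)/(a + b) = 0.6135/2.613 = 0.2347, so ω = 2 arcsin(0.2347) ≈ 27.2°.

27.2°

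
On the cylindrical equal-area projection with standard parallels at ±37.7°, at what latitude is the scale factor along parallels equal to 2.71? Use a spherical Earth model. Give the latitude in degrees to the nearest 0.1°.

A cylindrical equal-area projection with standard parallel φ₀ has meridian scale h = cos φ / cos φ₀ and parallel scale k = cos φ₀ / cos φ (so areas are preserved, h·k = 1).
k = cos φ₀ / cos φ = 2.71  ⇒  cos φ = cos 37.7° / 2.71 = 0.2920.
φ = arccos(0.2920) ≈ 73.0°.

73.0°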